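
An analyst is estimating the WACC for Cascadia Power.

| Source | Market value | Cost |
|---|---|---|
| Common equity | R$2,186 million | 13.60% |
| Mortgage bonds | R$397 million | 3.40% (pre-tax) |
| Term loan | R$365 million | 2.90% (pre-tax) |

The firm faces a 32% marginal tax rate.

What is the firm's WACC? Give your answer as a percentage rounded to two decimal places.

10.64%

Total capital V = 2186 + 397 + 365 = 2948.
Equity: weight = 2186/2948 = 0.7415; cost = 13.6%.
Mortgage bonds: weight = 397/2948 = 0.1347; after-tax cost = 3.4% × (1 − 32%) = 2.3120%.
Term loan: weight = 365/2948 = 0.1238; after-tax cost = 2.9% × (1 − 32%) = 1.9720%.
WACC = 0.7415 × 13.6000% + 0.1347 × 2.3120% + 0.1238 × 1.9720% = 10.6402%.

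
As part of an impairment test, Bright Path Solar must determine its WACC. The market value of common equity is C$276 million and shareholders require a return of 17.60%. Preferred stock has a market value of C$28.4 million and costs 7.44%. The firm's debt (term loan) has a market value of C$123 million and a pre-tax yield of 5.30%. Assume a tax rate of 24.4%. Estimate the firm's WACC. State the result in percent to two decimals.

13.01%

Total capital V = 276 + 28.4 + 123 = 427.4.
Equity: weight = 276/427.4 = 0.6458; cost = 17.6%.
Preferred: weight = 28.4/427.4 = 0.0664; cost = 7.44%.
Term loan: weight = 123/427.4 = 0.2878; after-tax cost = 5.3% × (1 − 24.4%) = 4.0068%.
WACC = 0.6458 × 17.6000% + 0.0664 × 7.4400% + 0.2878 × 4.0068% = 13.0129%.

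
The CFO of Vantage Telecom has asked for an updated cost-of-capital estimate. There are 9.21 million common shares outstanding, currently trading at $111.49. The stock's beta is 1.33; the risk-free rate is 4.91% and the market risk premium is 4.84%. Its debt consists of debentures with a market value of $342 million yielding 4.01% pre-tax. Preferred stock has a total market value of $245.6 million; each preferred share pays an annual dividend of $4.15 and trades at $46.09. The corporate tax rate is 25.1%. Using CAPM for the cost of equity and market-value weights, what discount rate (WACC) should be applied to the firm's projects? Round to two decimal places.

9.22%

Cost of equity via CAPM: Re = 4.91% + 1.33 × 4.84% = 11.3472%.
Cost of preferred: Rp = 4.15 / 46.09 = 9.0041%.
Market value of equity E = 111.49 × 9.21m = 1026.8229m.
Total capital V = 1026.8229 + 245.6 + 342 = 1614.4229.
Equity: weight = 1026.8229/1614.4229 = 0.6360; cost = 11.3472%.
Preferred: weight = 245.6/1614.4229 = 0.1521; cost = 9.0041%.
Debentures: weight = 342/1614.4229 = 0.2118; after-tax cost = 4.01% × (1 − 25.1%) = 3.0035%.
WACC = 0.6360 × 11.3472% + 0.1521 × 9.0041% + 0.2118 × 3.0035% = 9.2232%.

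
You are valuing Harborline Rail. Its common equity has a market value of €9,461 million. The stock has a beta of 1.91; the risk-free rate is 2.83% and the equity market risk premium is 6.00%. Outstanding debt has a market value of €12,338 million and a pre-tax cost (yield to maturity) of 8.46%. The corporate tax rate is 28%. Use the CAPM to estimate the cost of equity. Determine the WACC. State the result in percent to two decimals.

Cost of equity via CAPM: Re = 2.83% + 1.91 × 6.0% = 14.2900%.
Total capital V = 9461 + 12338 = 21799.
Equity: weight = 9461/21799 = 0.4340; cost = 14.29%.
Debt: weight = 12338/21799 = 0.5660; after-tax cost = 8.46% × (1 − 28%) = 6.0912%.
WACC = 0.4340 × 14.2900% + 0.5660 × 6.0912% = 9.6496%.

9.65%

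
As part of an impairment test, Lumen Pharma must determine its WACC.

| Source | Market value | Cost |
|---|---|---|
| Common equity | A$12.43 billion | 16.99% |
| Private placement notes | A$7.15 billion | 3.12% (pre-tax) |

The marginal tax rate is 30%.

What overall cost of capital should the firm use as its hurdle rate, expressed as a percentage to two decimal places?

11.58%

Total capital V = 12.43 + 7.15 = 19.58.
Equity: weight = 12.43/19.58 = 0.6348; cost = 16.99%.
Private placement notes: weight = 7.15/19.58 = 0.3652; after-tax cost = 3.12% × (1 − 30%) = 2.1840%.
WACC = 0.6348 × 16.9900% + 0.3652 × 2.1840% = 11.5833%.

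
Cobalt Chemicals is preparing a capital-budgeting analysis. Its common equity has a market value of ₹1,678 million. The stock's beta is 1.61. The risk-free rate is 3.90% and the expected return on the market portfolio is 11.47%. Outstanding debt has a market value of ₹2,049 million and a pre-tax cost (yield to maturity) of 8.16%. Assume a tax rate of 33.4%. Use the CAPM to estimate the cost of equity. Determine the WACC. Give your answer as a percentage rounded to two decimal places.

10.23%

Market risk premium = 11.47% − 3.9% = 7.57%.
Cost of equity via CAPM: Re = 3.9% + 1.61 × 7.57% = 16.0877%.
Total capital V = 1678 + 2049 = 3727.
Equity: weight = 1678/3727 = 0.4502; cost = 16.0877%.
Debt: weight = 2049/3727 = 0.5498; after-tax cost = 8.16% × (1 − 33.4%) = 5.4346%.
WACC = 0.4502 × 16.0877% + 0.5498 × 5.4346% = 10.2309%.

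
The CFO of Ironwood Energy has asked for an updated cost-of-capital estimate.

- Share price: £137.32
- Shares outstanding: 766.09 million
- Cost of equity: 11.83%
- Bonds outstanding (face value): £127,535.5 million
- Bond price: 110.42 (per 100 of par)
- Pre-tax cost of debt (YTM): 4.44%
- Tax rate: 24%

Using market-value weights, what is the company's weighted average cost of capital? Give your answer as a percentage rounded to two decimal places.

Market value of equity E = 137.32 × 766.09m = 105199.4788m. Market value of debt D = 127535.5m × 110.42/100 = 140824.6991m.
Total capital V = 105199.4788 + 140824.6991 = 246024.1779.
Equity: weight = 105199.4788/246024.1779 = 0.4276; cost = 11.83%.
Bonds outstanding: weight = 140824.6991/246024.1779 = 0.5724; after-tax cost = 4.44% × (1 − 24%) = 3.3744%.
WACC = 0.4276 × 11.8300% + 0.5724 × 3.3744% = 6.9900%.

6.99%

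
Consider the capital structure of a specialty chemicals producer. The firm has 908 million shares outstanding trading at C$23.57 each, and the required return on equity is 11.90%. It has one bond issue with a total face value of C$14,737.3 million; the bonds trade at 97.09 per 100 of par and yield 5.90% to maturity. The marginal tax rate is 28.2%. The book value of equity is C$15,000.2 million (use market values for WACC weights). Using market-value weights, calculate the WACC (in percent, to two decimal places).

8.83%

Market value of equity E = 23.57 × 908m = 21401.56m. Market value of debt D = 14737.3m × 97.09/100 = 14308.44457m.
Total capital V = 21401.56 + 14308.44457 = 35710.00457.
Equity: weight = 21401.56/35710.00457 = 0.5993; cost = 11.9%.
Bonds outstanding: weight = 14308.44457/35710.00457 = 0.4007; after-tax cost = 5.9% × (1 − 28.2%) = 4.2362%.
WACC = 0.5993 × 11.9000% + 0.4007 × 4.2362% = 8.8292%.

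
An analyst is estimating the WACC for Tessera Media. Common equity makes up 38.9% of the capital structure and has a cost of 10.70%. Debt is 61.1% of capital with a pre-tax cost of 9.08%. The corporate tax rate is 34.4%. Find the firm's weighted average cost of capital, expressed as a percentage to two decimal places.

7.80%

After-tax cost of debt = 9.08% × (1 − 34.4%) = 5.9565%.
WACC = 0.389 × 10.7000% + 0.611 × 5.9565% = 7.8017%.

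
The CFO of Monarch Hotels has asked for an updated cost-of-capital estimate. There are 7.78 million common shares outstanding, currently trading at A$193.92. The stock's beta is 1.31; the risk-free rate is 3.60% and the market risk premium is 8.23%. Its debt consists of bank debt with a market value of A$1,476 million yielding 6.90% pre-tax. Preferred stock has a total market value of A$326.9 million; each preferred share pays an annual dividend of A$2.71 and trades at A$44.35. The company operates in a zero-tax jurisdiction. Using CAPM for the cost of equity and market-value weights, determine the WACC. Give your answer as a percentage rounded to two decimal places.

10.23%

Cost of equity via CAPM: Re = 3.6% + 1.31 × 8.23% = 14.3813%.
Cost of preferred: Rp = 2.71 / 44.35 = 6.1105%.
Market value of equity E = 193.92 × 7.78m = 1508.6976m.
Total capital V = 1508.6976 + 326.9 + 1476 = 3311.5976.
Equity: weight = 1508.6976/3311.5976 = 0.4556; cost = 14.3813%.
Preferred: weight = 326.9/3311.5976 = 0.0987; cost = 6.1105%.
Bank debt: weight = 1476/3311.5976 = 0.4457; after-tax cost = 6.9% × (1 − 0%) = 6.9000%.
WACC = 0.4556 × 14.3813% + 0.0987 × 6.1105% + 0.4457 × 6.9000% = 10.2304%.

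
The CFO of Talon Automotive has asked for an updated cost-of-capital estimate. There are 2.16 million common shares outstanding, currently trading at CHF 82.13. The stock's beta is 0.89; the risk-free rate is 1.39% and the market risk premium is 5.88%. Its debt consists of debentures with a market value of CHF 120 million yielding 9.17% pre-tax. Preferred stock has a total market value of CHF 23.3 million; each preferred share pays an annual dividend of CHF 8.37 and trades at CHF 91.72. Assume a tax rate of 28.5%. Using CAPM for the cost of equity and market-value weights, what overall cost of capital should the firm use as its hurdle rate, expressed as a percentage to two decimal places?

6.78%

Cost of equity via CAPM: Re = 1.39% + 0.89 × 5.88% = 6.6232%.
Cost of preferred: Rp = 8.37 / 91.72 = 9.1256%.
Market value of equity E = 82.13 × 2.16m = 177.4008m.
Total capital V = 177.4008 + 23.3 + 120 = 320.7008.
Equity: weight = 177.4008/320.7008 = 0.5532; cost = 6.6232%.
Preferred: weight = 23.3/320.7008 = 0.0727; cost = 9.1256%.
Debentures: weight = 120/320.7008 = 0.3742; after-tax cost = 9.17% × (1 − 28.5%) = 6.5566%.
WACC = 0.5532 × 6.6232% + 0.0727 × 9.1256% + 0.3742 × 6.5566% = 6.7801%.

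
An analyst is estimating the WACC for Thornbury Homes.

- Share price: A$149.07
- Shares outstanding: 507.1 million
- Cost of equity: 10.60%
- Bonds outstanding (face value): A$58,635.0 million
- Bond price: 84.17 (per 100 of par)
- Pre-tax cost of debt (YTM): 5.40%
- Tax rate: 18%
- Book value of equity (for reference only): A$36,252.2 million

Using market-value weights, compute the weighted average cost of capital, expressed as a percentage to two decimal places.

8.16%

Market value of equity E = 149.07 × 507.1m = 75593.397m. Market value of debt D = 58635m × 84.17/100 = 49353.0795m.
Total capital V = 75593.397 + 49353.0795 = 124946.4765.
Equity: weight = 75593.397/124946.4765 = 0.6050; cost = 10.6%.
Bonds outstanding: weight = 49353.0795/124946.4765 = 0.3950; after-tax cost = 5.4% × (1 − 18%) = 4.4280%.
WACC = 0.6050 × 10.6000% + 0.3950 × 4.4280% = 8.1621%.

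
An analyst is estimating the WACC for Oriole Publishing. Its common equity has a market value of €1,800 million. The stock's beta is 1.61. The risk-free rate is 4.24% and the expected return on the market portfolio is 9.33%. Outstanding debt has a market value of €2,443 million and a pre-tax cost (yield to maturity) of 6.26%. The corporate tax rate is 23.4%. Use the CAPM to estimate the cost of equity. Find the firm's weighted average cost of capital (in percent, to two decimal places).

Market risk premium = 9.33% − 4.24% = 5.09%.
Cost of equity via CAPM: Re = 4.24% + 1.61 × 5.09% = 12.4349%.
Total capital V = 1800 + 2443 = 4243.
Equity: weight = 1800/4243 = 0.4242; cost = 12.4349%.
Debt: weight = 2443/4243 = 0.5758; after-tax cost = 6.26% × (1 − 23.4%) = 4.7952%.
WACC = 0.4242 × 12.4349% + 0.5758 × 4.7952% = 8.0362%.

8.04%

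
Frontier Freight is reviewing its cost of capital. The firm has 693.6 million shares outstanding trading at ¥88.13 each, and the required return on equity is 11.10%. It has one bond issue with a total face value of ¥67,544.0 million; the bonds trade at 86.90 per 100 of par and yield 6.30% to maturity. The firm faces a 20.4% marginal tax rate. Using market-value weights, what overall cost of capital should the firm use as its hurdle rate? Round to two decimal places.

Market value of equity E = 88.13 × 693.6m = 61126.968m. Market value of debt D = 67544m × 86.9/100 = 58695.736m.
Total capital V = 61126.968 + 58695.736 = 119822.704.
Equity: weight = 61126.968/119822.704 = 0.5101; cost = 11.1%.
Bonds outstanding: weight = 58695.736/119822.704 = 0.4899; after-tax cost = 6.3% × (1 − 20.4%) = 5.0148%.
WACC = 0.5101 × 11.1000% + 0.4899 × 5.0148% = 8.1191%.

8.12%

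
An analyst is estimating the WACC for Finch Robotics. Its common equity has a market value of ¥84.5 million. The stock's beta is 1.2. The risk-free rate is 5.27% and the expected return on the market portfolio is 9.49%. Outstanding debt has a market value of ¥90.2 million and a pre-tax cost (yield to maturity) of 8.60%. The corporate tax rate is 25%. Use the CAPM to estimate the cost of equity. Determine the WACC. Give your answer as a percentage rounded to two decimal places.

Market risk premium = 9.49% − 5.27% = 4.22%.
Cost of equity via CAPM: Re = 5.27% + 1.2 × 4.22% = 10.3340%.
Total capital V = 84.5 + 90.2 = 174.7.
Equity: weight = 84.5/174.7 = 0.4837; cost = 10.334%.
Debt: weight = 90.2/174.7 = 0.5163; after-tax cost = 8.6% × (1 − 25%) = 6.4500%.
WACC = 0.4837 × 10.3340% + 0.5163 × 6.4500% = 8.3286%.

8.33%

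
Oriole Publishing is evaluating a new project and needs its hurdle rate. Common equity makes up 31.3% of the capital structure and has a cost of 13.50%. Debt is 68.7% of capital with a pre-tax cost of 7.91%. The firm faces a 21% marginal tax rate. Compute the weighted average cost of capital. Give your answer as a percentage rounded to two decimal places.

8.52%

After-tax cost of debt = 7.91% × (1 − 21%) = 6.2489%.
WACC = 0.313 × 13.5000% + 0.687 × 6.2489% = 8.5185%.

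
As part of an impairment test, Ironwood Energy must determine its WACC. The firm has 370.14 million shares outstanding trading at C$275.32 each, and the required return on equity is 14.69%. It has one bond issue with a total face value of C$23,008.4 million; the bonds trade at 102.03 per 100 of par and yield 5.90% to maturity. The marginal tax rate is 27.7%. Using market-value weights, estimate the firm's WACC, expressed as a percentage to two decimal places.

12.74%

Market value of equity E = 275.32 × 370.14m = 101906.9448m. Market value of debt D = 23008.4m × 102.03/100 = 23475.47052m.
Total capital V = 101906.9448 + 23475.47052 = 125382.41532.
Equity: weight = 101906.9448/125382.41532 = 0.8128; cost = 14.69%.
Bonds outstanding: weight = 23475.47052/125382.41532 = 0.1872; after-tax cost = 5.9% × (1 − 27.7%) = 4.2657%.
WACC = 0.8128 × 14.6900% + 0.1872 × 4.2657% = 12.7382%.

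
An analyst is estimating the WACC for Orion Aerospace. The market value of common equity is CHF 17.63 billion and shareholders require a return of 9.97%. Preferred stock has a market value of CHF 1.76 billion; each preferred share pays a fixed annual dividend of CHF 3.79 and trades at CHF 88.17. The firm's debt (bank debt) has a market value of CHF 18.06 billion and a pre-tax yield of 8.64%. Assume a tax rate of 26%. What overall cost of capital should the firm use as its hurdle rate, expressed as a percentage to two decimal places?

Cost of preferred: Rp = 3.79 / 88.17 = 4.2985%.
Total capital V = 17.63 + 1.76 + 18.06 = 37.45.
Equity: weight = 17.63/37.45 = 0.4708; cost = 9.97%.
Preferred: weight = 1.76/37.45 = 0.0470; cost = 4.2985%.
Bank debt: weight = 18.06/37.45 = 0.4822; after-tax cost = 8.64% × (1 − 26%) = 6.3936%.
WACC = 0.4708 × 9.9700% + 0.0470 × 4.2985% + 0.4822 × 6.3936% = 7.9788%.

7.98%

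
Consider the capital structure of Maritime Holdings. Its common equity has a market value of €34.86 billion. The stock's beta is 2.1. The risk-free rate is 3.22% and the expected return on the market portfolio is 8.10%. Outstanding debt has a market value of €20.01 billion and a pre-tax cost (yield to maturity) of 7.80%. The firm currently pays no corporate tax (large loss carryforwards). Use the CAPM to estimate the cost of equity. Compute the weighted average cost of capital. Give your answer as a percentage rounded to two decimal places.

11.40%

Market risk premium = 8.1% − 3.22% = 4.88%.
Cost of equity via CAPM: Re = 3.22% + 2.1 × 4.88% = 13.4680%.
Total capital V = 34.86 + 20.01 = 54.87.
Equity: weight = 34.86/54.87 = 0.6353; cost = 13.468%.
Debt: weight = 20.01/54.87 = 0.3647; after-tax cost = 7.8% × (1 − 0%) = 7.8000%.
WACC = 0.6353 × 13.4680% + 0.3647 × 7.8000% = 11.4010%.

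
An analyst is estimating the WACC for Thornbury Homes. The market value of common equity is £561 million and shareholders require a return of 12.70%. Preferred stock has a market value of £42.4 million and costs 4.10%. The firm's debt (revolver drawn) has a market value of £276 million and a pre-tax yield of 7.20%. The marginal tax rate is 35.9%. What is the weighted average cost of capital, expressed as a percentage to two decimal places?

Total capital V = 561 + 42.4 + 276 = 879.4.
Equity: weight = 561/879.4 = 0.6379; cost = 12.7%.
Preferred: weight = 42.4/879.4 = 0.0482; cost = 4.1%.
Revolver drawn: weight = 276/879.4 = 0.3139; after-tax cost = 7.2% × (1 − 35.9%) = 4.6152%.
WACC = 0.6379 × 12.7000% + 0.0482 × 4.1000% + 0.3139 × 4.6152% = 9.7479%.

9.75%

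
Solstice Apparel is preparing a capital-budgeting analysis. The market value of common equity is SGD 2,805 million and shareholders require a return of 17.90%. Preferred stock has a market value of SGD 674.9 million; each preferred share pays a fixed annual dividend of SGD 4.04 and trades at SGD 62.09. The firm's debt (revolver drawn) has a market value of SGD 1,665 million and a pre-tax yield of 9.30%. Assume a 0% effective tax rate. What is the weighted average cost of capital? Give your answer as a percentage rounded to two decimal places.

13.62%

Cost of preferred: Rp = 4.04 / 62.09 = 6.5067%.
Total capital V = 2805 + 674.9 + 1665 = 5144.9.
Equity: weight = 2805/5144.9 = 0.5452; cost = 17.9%.
Preferred: weight = 674.9/5144.9 = 0.1312; cost = 6.5067%.
Revolver drawn: weight = 1665/5144.9 = 0.3236; after-tax cost = 9.3% × (1 − 0%) = 9.3000%.
WACC = 0.5452 × 17.9000% + 0.1312 × 6.5067% + 0.3236 × 9.3000% = 13.6223%.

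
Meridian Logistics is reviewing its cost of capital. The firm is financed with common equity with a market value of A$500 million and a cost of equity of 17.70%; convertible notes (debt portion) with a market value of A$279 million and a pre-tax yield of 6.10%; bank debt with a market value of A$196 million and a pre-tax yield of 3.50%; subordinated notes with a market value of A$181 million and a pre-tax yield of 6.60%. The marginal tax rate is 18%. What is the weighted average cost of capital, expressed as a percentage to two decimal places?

10.20%

Total capital V = 500 + 279 + 196 + 181 = 1156.
Equity: weight = 500/1156 = 0.4325; cost = 17.7%.
Convertible notes (debt portion): weight = 279/1156 = 0.2413; after-tax cost = 6.1% × (1 − 18%) = 5.0020%.
Bank debt: weight = 196/1156 = 0.1696; after-tax cost = 3.5% × (1 − 18%) = 2.8700%.
Subordinated notes: weight = 181/1156 = 0.1566; after-tax cost = 6.6% × (1 − 18%) = 5.4120%.
WACC = 0.4325 × 17.7000% + 0.2413 × 5.0020% + 0.1696 × 2.8700% + 0.1566 × 5.4120% = 10.1969%.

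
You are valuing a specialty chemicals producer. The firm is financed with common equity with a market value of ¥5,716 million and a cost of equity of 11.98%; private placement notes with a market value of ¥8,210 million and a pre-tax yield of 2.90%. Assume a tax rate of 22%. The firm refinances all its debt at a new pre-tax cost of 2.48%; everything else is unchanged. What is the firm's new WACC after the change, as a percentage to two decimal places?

After the change:
Total capital V = 5716 + 8210 = 13926.
Equity: weight = 5716/13926 = 0.4105; cost = 11.98%.
Private placement notes: weight = 8210/13926 = 0.5895; after-tax cost = 2.48% × (1 − 22%) = 1.9344%.
WACC = 0.4105 × 11.9800% + 0.5895 × 1.9344% = 6.0577%.

6.06%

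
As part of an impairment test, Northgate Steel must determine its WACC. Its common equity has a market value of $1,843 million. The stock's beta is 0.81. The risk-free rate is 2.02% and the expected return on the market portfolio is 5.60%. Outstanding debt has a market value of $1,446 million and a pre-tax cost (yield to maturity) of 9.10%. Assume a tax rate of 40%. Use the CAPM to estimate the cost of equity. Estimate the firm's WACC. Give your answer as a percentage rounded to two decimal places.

Market risk premium = 5.6% − 2.02% = 3.58%.
Cost of equity via CAPM: Re = 2.02% + 0.81 × 3.58% = 4.9198%.
Total capital V = 1843 + 1446 = 3289.
Equity: weight = 1843/3289 = 0.5604; cost = 4.9198%.
Debt: weight = 1446/3289 = 0.4396; after-tax cost = 9.1% × (1 − 40%) = 5.4600%.
WACC = 0.5604 × 4.9198% + 0.4396 × 5.4600% = 5.1573%.

5.16%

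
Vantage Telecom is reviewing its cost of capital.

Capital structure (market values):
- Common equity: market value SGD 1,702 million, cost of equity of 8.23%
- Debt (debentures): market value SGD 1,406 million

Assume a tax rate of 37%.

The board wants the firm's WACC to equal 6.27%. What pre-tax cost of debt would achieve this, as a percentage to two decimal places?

6.19%

Total capital V = 1702 + 1406 = 3108.
Equity weight = 1702/3108 = 0.5476.
Debentures weight = 1406/3108 = 0.4524.
Equity contribution = 0.5476 × 8.23% = 4.5069%.
Remaining for debt = 6.27% − 4.5069% = 1.7631%.
Rd × (1 − 37%) × 0.4524 = 1.7631%  ⇒  Rd = 6.1863%.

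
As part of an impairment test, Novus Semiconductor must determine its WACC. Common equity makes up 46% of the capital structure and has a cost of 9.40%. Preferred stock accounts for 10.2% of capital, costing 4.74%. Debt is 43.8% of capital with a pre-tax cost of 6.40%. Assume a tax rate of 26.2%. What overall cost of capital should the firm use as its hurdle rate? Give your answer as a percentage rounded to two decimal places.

After-tax cost of debt = 6.4% × (1 − 26.2%) = 4.7232%.
WACC = 0.460 × 9.4000% + 0.102 × 4.7400% + 0.438 × 4.7232% = 6.8762%.

6.88%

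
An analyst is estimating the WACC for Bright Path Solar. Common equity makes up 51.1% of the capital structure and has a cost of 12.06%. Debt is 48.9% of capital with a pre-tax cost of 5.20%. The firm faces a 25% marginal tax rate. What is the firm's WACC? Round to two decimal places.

After-tax cost of debt = 5.2% × (1 − 25%) = 3.9000%.
WACC = 0.511 × 12.0600% + 0.489 × 3.9000% = 8.0698%.

8.07%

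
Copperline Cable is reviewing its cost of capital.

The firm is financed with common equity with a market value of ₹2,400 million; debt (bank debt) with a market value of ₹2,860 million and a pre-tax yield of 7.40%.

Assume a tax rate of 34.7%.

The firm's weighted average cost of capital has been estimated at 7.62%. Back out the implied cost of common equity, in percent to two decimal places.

Total capital V = 2400 + 2860 = 5260.
Equity weight = 2400/5260 = 0.4563.
Bank debt weight = 2860/5260 = 0.5437.
Debt contribution = 0.5437 × 7.4% × (1 − 34.7%) = 2.6274%.
Required equity contribution = 7.62% − 2.6274% = 4.9926%.
Re = 4.9926% / 0.4563 = 10.9421%.

10.94%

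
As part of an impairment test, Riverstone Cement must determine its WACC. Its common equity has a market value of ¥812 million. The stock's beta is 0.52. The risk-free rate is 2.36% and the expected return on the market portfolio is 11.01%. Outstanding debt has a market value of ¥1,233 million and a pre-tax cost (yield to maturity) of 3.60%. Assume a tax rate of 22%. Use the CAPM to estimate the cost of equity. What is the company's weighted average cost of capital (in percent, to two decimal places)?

Market risk premium = 11.01% − 2.36% = 8.65%.
Cost of equity via CAPM: Re = 2.36% + 0.52 × 8.65% = 6.8580%.
Total capital V = 812 + 1233 = 2045.
Equity: weight = 812/2045 = 0.3971; cost = 6.858%.
Debt: weight = 1233/2045 = 0.6029; after-tax cost = 3.6% × (1 − 22%) = 2.8080%.
WACC = 0.3971 × 6.8580% + 0.6029 × 2.8080% = 4.4161%.

4.42%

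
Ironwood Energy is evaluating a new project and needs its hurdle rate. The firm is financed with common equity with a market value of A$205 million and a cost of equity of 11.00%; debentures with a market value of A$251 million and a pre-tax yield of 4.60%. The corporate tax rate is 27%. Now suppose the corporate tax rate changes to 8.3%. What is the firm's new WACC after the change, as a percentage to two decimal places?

7.27%

After the change:
Total capital V = 205 + 251 = 456.
Equity: weight = 205/456 = 0.4496; cost = 11%.
Debentures: weight = 251/456 = 0.5504; after-tax cost = 4.6% × (1 − 8.3%) = 4.2182%.
WACC = 0.4496 × 11.0000% + 0.5504 × 4.2182% = 7.2670%.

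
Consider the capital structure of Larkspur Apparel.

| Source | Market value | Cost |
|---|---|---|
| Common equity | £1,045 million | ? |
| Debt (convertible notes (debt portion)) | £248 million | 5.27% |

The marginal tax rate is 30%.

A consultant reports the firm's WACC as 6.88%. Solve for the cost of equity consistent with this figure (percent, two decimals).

7.64%

Total capital V = 1045 + 248 = 1293.
Equity weight = 1045/1293 = 0.8082.
Convertible notes (debt portion) weight = 248/1293 = 0.1918.
Debt contribution = 0.1918 × 5.27% × (1 − 30%) = 0.7076%.
Required equity contribution = 6.88% − 0.7076% = 6.1724%.
Re = 6.1724% / 0.8082 = 7.6373%.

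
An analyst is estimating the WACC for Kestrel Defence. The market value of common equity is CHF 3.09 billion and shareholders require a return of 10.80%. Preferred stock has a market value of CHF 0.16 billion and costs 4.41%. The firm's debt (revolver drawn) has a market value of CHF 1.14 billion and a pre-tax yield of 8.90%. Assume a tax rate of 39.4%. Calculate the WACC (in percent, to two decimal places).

Total capital V = 3.09 + 0.16 + 1.14 = 4.39.
Equity: weight = 3.09/4.39 = 0.7039; cost = 10.8%.
Preferred: weight = 0.16/4.39 = 0.0364; cost = 4.41%.
Revolver drawn: weight = 1.14/4.39 = 0.2597; after-tax cost = 8.9% × (1 − 39.4%) = 5.3934%.
WACC = 0.7039 × 10.8000% + 0.0364 × 4.4100% + 0.2597 × 5.3934% = 9.1631%.

9.16%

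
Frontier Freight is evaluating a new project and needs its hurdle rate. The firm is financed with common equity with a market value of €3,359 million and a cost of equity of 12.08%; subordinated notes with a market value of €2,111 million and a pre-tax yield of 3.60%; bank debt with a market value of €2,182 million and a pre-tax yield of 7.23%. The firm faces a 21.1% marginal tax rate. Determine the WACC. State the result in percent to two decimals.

7.71%

Total capital V = 3359 + 2111 + 2182 = 7652.
Equity: weight = 3359/7652 = 0.4390; cost = 12.08%.
Subordinated notes: weight = 2111/7652 = 0.2759; after-tax cost = 3.6% × (1 − 21.1%) = 2.8404%.
Bank debt: weight = 2182/7652 = 0.2852; after-tax cost = 7.23% × (1 − 21.1%) = 5.7045%.
WACC = 0.4390 × 12.0800% + 0.2759 × 2.8404% + 0.2852 × 5.7045% = 7.7130%.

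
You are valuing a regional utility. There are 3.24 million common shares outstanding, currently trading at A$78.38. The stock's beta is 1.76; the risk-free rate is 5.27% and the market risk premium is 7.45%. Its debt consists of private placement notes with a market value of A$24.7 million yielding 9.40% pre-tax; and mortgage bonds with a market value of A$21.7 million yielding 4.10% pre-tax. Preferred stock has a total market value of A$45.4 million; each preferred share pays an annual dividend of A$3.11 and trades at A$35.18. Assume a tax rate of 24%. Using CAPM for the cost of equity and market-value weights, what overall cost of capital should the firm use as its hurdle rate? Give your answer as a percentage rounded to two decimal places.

Cost of equity via CAPM: Re = 5.27% + 1.76 × 7.45% = 18.3820%.
Cost of preferred: Rp = 3.11 / 35.18 = 8.8403%.
Market value of equity E = 78.38 × 3.24m = 253.9512m.
Total capital V = 253.9512 + 45.4 + 24.7 + 21.7 = 345.7512.
Equity: weight = 253.9512/345.7512 = 0.7345; cost = 18.382%.
Preferred: weight = 45.4/345.7512 = 0.1313; cost = 8.8403%.
Private placement notes: weight = 24.7/345.7512 = 0.0714; after-tax cost = 9.4% × (1 − 24%) = 7.1440%.
Mortgage bonds: weight = 21.7/345.7512 = 0.0628; after-tax cost = 4.1% × (1 − 24%) = 3.1160%.
WACC = 0.7345 × 18.3820% + 0.1313 × 8.8403% + 0.0714 × 7.1440% + 0.0628 × 3.1160% = 15.3681%.

15.37%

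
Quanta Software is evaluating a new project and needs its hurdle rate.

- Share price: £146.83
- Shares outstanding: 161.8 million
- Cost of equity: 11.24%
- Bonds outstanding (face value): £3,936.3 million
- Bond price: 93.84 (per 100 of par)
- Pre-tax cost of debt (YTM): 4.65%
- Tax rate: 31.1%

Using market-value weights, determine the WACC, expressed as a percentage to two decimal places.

10.16%

Market value of equity E = 146.83 × 161.8m = 23757.094m. Market value of debt D = 3936.3m × 93.84/100 = 3693.82392m.
Total capital V = 23757.094 + 3693.82392 = 27450.91792.
Equity: weight = 23757.094/27450.91792 = 0.8654; cost = 11.24%.
Bonds outstanding: weight = 3693.82392/27450.91792 = 0.1346; after-tax cost = 4.65% × (1 − 31.1%) = 3.2039%.
WACC = 0.8654 × 11.2400% + 0.1346 × 3.2039% = 10.1586%.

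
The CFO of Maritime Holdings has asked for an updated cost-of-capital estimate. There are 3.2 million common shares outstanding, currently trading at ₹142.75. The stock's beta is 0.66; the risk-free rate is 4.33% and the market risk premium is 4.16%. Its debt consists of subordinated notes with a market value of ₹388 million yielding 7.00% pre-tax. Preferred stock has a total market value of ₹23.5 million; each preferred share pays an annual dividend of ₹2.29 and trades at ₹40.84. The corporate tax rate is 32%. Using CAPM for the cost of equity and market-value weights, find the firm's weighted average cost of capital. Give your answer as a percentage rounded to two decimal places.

6.00%

Cost of equity via CAPM: Re = 4.33% + 0.66 × 4.16% = 7.0756%.
Cost of preferred: Rp = 2.29 / 40.84 = 5.6072%.
Market value of equity E = 142.75 × 3.2m = 456.8m.
Total capital V = 456.8 + 23.5 + 388 = 868.3.
Equity: weight = 456.8/868.3 = 0.5261; cost = 7.0756%.
Preferred: weight = 23.5/868.3 = 0.0271; cost = 5.6072%.
Subordinated notes: weight = 388/868.3 = 0.4469; after-tax cost = 7% × (1 − 32%) = 4.7600%.
WACC = 0.5261 × 7.0756% + 0.0271 × 5.6072% + 0.4469 × 4.7600% = 6.0011%.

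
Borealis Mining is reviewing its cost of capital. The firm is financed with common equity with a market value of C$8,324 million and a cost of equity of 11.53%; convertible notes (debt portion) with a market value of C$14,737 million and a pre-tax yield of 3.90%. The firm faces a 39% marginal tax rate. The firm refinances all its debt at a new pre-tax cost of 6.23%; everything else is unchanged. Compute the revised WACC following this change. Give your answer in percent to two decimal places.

After the change:
Total capital V = 8324 + 14737 = 23061.
Equity: weight = 8324/23061 = 0.3610; cost = 11.53%.
Convertible notes (debt portion): weight = 14737/23061 = 0.6390; after-tax cost = 6.23% × (1 − 39%) = 3.8003%.
WACC = 0.3610 × 11.5300% + 0.6390 × 3.8003% = 6.5904%.

6.59%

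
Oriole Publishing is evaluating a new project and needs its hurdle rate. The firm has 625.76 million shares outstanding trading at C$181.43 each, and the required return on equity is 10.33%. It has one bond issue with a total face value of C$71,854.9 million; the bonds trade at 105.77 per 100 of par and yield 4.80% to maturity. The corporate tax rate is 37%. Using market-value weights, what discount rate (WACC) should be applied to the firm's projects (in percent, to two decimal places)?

7.40%

Market value of equity E = 181.43 × 625.76m = 113531.6368m. Market value of debt D = 71854.9m × 105.77/100 = 76000.92773m.
Total capital V = 113531.6368 + 76000.92773 = 189532.56453.
Equity: weight = 113531.6368/189532.56453 = 0.5990; cost = 10.33%.
Bonds outstanding: weight = 76000.92773/189532.56453 = 0.4010; after-tax cost = 4.8% × (1 − 37%) = 3.0240%.
WACC = 0.5990 × 10.3300% + 0.4010 × 3.0240% = 7.4004%.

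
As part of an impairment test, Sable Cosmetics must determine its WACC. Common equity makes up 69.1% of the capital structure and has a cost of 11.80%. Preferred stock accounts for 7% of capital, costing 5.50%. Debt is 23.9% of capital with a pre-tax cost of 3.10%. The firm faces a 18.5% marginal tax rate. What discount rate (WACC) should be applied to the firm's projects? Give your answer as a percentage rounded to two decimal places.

9.14%

After-tax cost of debt = 3.1% × (1 − 18.5%) = 2.5265%.
WACC = 0.691 × 11.8000% + 0.070 × 5.5000% + 0.239 × 2.5265% = 9.1426%.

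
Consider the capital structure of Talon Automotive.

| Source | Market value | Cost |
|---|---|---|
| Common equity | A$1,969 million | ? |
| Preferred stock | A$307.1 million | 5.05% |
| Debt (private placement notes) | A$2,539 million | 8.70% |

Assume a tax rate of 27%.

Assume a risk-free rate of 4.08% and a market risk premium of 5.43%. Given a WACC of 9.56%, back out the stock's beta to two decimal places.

1.90

Total capital V = 1969 + 307.1 + 2539 = 4815.1.
Equity weight = 1969/4815.1 = 0.4089.
Preferred weight = 307.1/4815.1 = 0.0638.
Private placement notes weight = 2539/4815.1 = 0.5273.
Debt contribution = 0.5273 × 8.7% × (1 − 27%) = 3.3489%.
Preferred contribution = 0.0638 × 5.05% = 0.3221%.
Required equity contribution = 9.56% − 3.6710% = 5.8890%  ⇒  Re = 14.4014%.
CAPM: 14.4014% = 4.08% + β × 5.43%  ⇒  β = 1.9008.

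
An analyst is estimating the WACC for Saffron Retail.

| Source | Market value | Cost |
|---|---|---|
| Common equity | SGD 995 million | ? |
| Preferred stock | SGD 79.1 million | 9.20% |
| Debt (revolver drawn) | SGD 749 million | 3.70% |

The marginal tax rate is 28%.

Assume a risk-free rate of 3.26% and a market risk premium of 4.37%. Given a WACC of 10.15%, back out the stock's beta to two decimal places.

2.88

Total capital V = 995 + 79.1 + 749 = 1823.1.
Equity weight = 995/1823.1 = 0.5458.
Preferred weight = 79.1/1823.1 = 0.0434.
Revolver drawn weight = 749/1823.1 = 0.4108.
Debt contribution = 0.4108 × 3.7% × (1 − 28%) = 1.0945%.
Preferred contribution = 0.0434 × 9.2% = 0.3992%.
Required equity contribution = 10.15% − 1.4936% = 8.6564%  ⇒  Re = 15.8607%.
CAPM: 15.8607% = 3.26% + β × 4.37%  ⇒  β = 2.8835.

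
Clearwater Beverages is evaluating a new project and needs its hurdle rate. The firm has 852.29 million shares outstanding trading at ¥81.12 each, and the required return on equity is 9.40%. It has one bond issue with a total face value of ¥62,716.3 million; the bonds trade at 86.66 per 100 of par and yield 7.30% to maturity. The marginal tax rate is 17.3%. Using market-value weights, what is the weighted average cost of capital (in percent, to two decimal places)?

Market value of equity E = 81.12 × 852.29m = 69137.7648m. Market value of debt D = 62716.3m × 86.66/100 = 54349.94558m.
Total capital V = 69137.7648 + 54349.94558 = 123487.71038.
Equity: weight = 69137.7648/123487.71038 = 0.5599; cost = 9.4%.
Bonds outstanding: weight = 54349.94558/123487.71038 = 0.4401; after-tax cost = 7.3% × (1 − 17.3%) = 6.0371%.
WACC = 0.5599 × 9.4000% + 0.4401 × 6.0371% = 7.9199%.

7.92%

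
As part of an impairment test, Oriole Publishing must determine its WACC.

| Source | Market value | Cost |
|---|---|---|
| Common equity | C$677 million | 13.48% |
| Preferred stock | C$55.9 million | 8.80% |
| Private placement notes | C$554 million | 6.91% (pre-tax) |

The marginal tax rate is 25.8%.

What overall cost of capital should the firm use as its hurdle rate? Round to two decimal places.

Total capital V = 677 + 55.9 + 554 = 1286.9.
Equity: weight = 677/1286.9 = 0.5261; cost = 13.48%.
Preferred: weight = 55.9/1286.9 = 0.0434; cost = 8.8%.
Private placement notes: weight = 554/1286.9 = 0.4305; after-tax cost = 6.91% × (1 − 25.8%) = 5.1272%.
WACC = 0.5261 × 13.4800% + 0.0434 × 8.8000% + 0.4305 × 5.1272% = 9.6809%.

9.68%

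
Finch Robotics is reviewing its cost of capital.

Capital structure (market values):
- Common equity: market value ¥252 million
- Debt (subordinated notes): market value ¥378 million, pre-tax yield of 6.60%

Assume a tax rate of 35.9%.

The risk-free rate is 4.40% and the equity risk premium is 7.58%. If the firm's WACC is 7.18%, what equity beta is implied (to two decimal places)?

Total capital V = 252 + 378 = 630.
Equity weight = 252/630 = 0.4000.
Subordinated notes weight = 378/630 = 0.6000.
Debt contribution = 0.6000 × 6.6% × (1 − 35.9%) = 2.5384%.
Required equity contribution = 7.18% − 2.5384% = 4.6416%  ⇒  Re = 11.6041%.
CAPM: 11.6041% = 4.4% + β × 7.58%  ⇒  β = 0.9504.

0.95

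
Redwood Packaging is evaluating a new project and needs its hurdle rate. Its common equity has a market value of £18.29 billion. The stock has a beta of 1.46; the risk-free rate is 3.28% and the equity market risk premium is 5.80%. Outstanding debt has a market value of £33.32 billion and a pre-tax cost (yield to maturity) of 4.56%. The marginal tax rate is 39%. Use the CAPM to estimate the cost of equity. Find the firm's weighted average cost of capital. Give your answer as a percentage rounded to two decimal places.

5.96%

Cost of equity via CAPM: Re = 3.28% + 1.46 × 5.8% = 11.7480%.
Total capital V = 18.29 + 33.32 = 51.61.
Equity: weight = 18.29/51.61 = 0.3544; cost = 11.748%.
Debt: weight = 33.32/51.61 = 0.6456; after-tax cost = 4.56% × (1 − 39%) = 2.7816%.
WACC = 0.3544 × 11.7480% + 0.6456 × 2.7816% = 5.9592%.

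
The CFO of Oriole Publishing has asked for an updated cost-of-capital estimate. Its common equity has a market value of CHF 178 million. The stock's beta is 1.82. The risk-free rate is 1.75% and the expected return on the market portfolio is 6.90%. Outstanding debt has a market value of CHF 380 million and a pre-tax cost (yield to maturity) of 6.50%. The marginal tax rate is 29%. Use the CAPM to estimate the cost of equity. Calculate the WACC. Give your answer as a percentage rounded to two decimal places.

6.69%

Market risk premium = 6.9% − 1.75% = 5.15%.
Cost of equity via CAPM: Re = 1.75% + 1.82 × 5.15% = 11.1230%.
Total capital V = 178 + 380 = 558.
Equity: weight = 178/558 = 0.3190; cost = 11.123%.
Debt: weight = 380/558 = 0.6810; after-tax cost = 6.5% × (1 − 29%) = 4.6150%.
WACC = 0.3190 × 11.1230% + 0.6810 × 4.6150% = 6.6910%.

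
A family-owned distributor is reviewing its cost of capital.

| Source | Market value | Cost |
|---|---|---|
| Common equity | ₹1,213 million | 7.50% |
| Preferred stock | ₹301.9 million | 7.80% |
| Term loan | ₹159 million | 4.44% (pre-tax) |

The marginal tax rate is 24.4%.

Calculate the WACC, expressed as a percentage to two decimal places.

Total capital V = 1213 + 301.9 + 159 = 1673.9.
Equity: weight = 1213/1673.9 = 0.7247; cost = 7.5%.
Preferred: weight = 301.9/1673.9 = 0.1804; cost = 7.8%.
Term loan: weight = 159/1673.9 = 0.0950; after-tax cost = 4.44% × (1 − 24.4%) = 3.3566%.
WACC = 0.7247 × 7.5000% + 0.1804 × 7.8000% + 0.0950 × 3.3566% = 7.1605%.

7.16%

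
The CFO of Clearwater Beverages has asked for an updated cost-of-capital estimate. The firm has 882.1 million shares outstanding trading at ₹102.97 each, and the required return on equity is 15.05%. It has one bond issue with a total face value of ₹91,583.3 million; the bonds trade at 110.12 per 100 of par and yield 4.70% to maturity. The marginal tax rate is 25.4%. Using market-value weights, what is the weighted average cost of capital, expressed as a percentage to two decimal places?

Market value of equity E = 102.97 × 882.1m = 90829.837m. Market value of debt D = 91583.3m × 110.12/100 = 100851.52996m.
Total capital V = 90829.837 + 100851.52996 = 191681.36696.
Equity: weight = 90829.837/191681.36696 = 0.4739; cost = 15.05%.
Bonds outstanding: weight = 100851.52996/191681.36696 = 0.5261; after-tax cost = 4.7% × (1 − 25.4%) = 3.5062%.
WACC = 0.4739 × 15.0500% + 0.5261 × 3.5062% = 8.9763%.

8.98%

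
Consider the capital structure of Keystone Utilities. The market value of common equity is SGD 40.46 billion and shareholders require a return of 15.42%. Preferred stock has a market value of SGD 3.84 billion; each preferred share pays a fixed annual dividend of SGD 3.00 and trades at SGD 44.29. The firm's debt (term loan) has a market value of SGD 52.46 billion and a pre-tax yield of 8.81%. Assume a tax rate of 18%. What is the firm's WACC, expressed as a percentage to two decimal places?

10.63%

Cost of preferred: Rp = 3.0 / 44.29 = 6.7735%.
Total capital V = 40.46 + 3.84 + 52.46 = 96.76.
Equity: weight = 40.46/96.76 = 0.4181; cost = 15.42%.
Preferred: weight = 3.84/96.76 = 0.0397; cost = 6.7735%.
Term loan: weight = 52.46/96.76 = 0.5422; after-tax cost = 8.81% × (1 − 18%) = 7.2242%.
WACC = 0.4181 × 15.4200% + 0.0397 × 6.7735% + 0.5422 × 7.2242% = 10.6334%.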